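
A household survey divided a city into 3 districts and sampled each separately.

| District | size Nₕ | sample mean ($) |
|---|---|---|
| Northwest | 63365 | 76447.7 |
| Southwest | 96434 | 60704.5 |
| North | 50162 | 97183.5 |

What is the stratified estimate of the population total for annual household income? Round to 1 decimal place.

Estimate total by summing Nₕ·x̄ₕ over strata.
63365·76447.7 + 96434·60704.5 + 50162·97183.5 = 4844108510.5 + 5853977753 + 4874918727 = 15573004990.5.

15573004990.5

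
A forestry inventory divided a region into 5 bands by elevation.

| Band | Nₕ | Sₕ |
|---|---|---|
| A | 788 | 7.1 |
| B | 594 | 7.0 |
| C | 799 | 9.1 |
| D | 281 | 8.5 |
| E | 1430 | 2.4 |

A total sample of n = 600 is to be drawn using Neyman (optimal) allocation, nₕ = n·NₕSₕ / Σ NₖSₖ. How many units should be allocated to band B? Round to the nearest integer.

109

A: NₕSₕ = 788·7.1 = 5594.8
B: NₕSₕ = 594·7.0 = 4158
C: NₕSₕ = 799·9.1 = 7270.9
D: NₕSₕ = 281·8.5 = 2388.5
E: NₕSₕ = 1430·2.4 = 3432
Σ NₕSₕ = 22844.2.
n_B = 600·4158/22844.2 = 109.209... → 109.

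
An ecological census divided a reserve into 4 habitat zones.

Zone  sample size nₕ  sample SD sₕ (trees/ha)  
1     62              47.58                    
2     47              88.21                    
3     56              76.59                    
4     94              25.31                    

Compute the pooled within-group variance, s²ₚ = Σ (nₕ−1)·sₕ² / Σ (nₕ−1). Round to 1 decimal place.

Degrees of freedom: 61 + 46 + 55 + 93 = 255.
Σ(nₕ−1)sₕ² = 61·2263.8564 + 46·7781.0041 + 55·5866.0281 + 93·640.5961 = 878228.4118.
s²ₚ = 878228.4118 / 255 = 3444.033... → 3444.0.

3444.0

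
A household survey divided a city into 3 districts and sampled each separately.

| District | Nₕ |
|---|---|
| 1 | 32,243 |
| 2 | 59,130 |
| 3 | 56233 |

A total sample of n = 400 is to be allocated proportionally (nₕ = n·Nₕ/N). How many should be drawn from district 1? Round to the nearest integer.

87

N = 32243 + 59130 + 56233 = 147606.
n_1 = 400·32243/147606 = 87.376... → 87.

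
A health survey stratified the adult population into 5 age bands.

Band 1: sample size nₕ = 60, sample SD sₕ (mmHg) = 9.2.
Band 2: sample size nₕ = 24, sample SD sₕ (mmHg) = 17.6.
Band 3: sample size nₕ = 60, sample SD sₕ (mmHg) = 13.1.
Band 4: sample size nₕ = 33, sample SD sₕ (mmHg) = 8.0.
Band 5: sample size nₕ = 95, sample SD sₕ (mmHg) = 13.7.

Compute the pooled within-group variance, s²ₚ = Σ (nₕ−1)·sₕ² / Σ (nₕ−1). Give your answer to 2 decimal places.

1: (60−1)·9.2² = 59·84.64 = 4993.76
2: (24−1)·17.6² = 23·309.76 = 7124.48
3: (60−1)·13.1² = 59·171.61 = 10124.99
4: (33−1)·8.0² = 32·64 = 2048
5: (95−1)·13.7² = 94·187.69 = 17642.86
Numerator = 41934.09; denominator = Σ(nₕ−1) = 267.
s²ₚ = 41934.09/267 = 157.0565... → 157.06.

157.06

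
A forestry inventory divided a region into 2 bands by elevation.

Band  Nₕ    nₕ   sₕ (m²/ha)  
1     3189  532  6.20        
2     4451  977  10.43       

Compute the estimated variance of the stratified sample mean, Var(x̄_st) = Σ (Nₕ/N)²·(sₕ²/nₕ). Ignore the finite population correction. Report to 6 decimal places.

N = 7640; Wₕ = Nₕ/N.
band 1: (3189/7640)²·6.20²/532 = 0.012589082
band 2: (4451/7640)²·10.43²/977 = 0.037792230
Sum = 0.050381313 → 0.050381.

0.050381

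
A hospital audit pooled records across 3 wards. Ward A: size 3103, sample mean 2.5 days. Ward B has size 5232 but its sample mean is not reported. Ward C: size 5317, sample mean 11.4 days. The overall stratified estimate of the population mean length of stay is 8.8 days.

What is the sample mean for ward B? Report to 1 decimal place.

N = 3103 + 5232 + 5317 = 13652.
Overall total = μ·N = 8.8·13652 = 120137.6.
Subtract the known strata: 3103·2.5 + 5317·11.4 = 68371.3.
Remaining total for ward B: 120137.6 − 68371.3 = 51766.3.
Divide by its size: 51766.3 / 5232 = 9.894... → 9.9.

9.9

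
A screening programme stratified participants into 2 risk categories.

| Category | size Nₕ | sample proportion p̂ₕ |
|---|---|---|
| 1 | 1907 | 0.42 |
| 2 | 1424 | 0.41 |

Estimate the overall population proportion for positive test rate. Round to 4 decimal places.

0.4157

Wₕ = Nₕ/N with N = 3331: 0.5725, 0.4275.
p̂_st = 0.5725·0.42 + 0.4275·0.41 ≈ 0.415725... → 0.4157.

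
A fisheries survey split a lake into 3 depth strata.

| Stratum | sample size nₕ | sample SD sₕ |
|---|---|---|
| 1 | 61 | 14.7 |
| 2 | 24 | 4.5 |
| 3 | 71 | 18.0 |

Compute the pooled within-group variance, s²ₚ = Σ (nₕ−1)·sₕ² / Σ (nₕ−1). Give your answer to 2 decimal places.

Degrees of freedom: 60 + 23 + 70 = 153.
Σ(nₕ−1)sₕ² = 60·216.09 + 23·20.25 + 70·324 = 36111.15.
s²ₚ = 36111.15 / 153 = 236.0206... → 236.02.

236.02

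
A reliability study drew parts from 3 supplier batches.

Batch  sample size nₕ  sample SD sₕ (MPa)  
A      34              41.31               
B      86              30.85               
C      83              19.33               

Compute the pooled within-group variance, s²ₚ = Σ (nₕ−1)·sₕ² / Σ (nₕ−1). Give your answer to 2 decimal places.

839.25

Degrees of freedom: 33 + 85 + 82 = 200.
Σ(nₕ−1)sₕ² = 33·1706.5161 + 85·951.7225 + 82·373.6489 = 167850.6536.
s²ₚ = 167850.6536 / 200 = 839.2533... → 839.25.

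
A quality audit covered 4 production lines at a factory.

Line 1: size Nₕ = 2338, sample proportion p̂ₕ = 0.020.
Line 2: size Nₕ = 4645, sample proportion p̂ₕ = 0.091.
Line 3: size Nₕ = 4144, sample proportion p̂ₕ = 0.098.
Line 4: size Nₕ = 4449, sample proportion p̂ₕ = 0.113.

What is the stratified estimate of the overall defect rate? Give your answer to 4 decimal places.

0.0885

N = 2338 + 4645 + 4144 + 4449 = 15576.
Overall proportion = Σ (Nₕ/N)·p̂ₕ.
Σ Nₕp̂ₕ = 46.76 + 422.695 + 406.112 + 502.737 = 1378.304.
1378.304 / 15576 = 0.088489... → 0.0885.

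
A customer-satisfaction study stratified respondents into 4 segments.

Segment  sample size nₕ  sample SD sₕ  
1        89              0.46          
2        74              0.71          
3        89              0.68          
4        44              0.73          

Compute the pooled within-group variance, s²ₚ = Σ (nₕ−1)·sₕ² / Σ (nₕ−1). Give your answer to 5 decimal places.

Degrees of freedom: 88 + 73 + 88 + 43 = 292.
Σ(nₕ−1)sₕ² = 88·0.2116 + 73·0.5041 + 88·0.4624 + 43·0.5329 = 119.026.
s²ₚ = 119.026 / 292 = 0.4076233... → 0.40762.

0.40762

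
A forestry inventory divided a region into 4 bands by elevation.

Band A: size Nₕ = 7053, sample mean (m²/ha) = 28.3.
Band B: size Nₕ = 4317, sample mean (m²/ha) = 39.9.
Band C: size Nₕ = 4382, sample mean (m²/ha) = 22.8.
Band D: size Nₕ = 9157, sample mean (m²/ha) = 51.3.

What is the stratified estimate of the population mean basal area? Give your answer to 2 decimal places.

37.80

N = 7053 + 4317 + 4382 + 9157 = 24909.
The stratified mean weights each stratum mean by its population share Nₕ/N.
Σ Nₕx̄ₕ = 7053·28.3 + 4317·39.9 + 4382·22.8 + 9157·51.3 = 199599.9 + 172248.3 + 99909.6 + 469754.1 = 941511.9.
Divide by N: 941511.9 / 24909 = 37.7981... → 37.80.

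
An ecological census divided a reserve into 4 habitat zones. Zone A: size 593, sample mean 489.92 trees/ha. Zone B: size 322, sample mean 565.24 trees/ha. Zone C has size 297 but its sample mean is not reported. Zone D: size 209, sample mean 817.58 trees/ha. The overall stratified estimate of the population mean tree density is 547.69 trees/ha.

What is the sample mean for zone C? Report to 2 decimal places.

454.09

Σ Nₕx̄ₕ = N·μ, so 297·x̄_C = 1421·547.69 − (593·489.92 + 322·565.24 + 209·817.58).
= 778267.49 − 643404.06 = 134863.43.
x̄_C = 134863.43 / 297 = 454.0856... → 454.09.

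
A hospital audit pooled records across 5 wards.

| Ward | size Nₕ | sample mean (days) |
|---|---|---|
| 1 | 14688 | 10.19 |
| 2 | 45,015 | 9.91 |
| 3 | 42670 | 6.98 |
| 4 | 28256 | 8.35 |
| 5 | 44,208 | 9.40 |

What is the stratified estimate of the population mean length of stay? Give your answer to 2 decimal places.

8.84

x̄_st = (Σ Nₕx̄ₕ) / (Σ Nₕ) = (14688·10.19 + 45015·9.91 + 42670·6.98 + 28256·8.35 + 44208·9.40) / 174837
= 1545098.77 / 174837 = 8.8374... → 8.84.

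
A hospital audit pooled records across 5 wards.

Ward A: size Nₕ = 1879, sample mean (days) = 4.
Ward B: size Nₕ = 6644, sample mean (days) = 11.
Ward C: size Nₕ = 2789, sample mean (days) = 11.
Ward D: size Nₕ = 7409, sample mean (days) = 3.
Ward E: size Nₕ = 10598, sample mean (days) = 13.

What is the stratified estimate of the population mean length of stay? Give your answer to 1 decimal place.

9.3

x̄_st = (Σ Nₕx̄ₕ) / (Σ Nₕ) = (1879·4 + 6644·11 + 2789·11 + 7409·3 + 10598·13) / 29319
= 271280 / 29319 = 9.253... → 9.3.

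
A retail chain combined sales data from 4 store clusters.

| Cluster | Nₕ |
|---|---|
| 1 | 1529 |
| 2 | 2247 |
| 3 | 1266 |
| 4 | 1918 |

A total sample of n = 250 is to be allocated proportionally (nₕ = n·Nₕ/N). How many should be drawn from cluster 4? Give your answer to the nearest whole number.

69

Share of cluster 4 = 1918/6960 = 0.27557.
Allocate 250 × 0.27557 = 68.894... → 69.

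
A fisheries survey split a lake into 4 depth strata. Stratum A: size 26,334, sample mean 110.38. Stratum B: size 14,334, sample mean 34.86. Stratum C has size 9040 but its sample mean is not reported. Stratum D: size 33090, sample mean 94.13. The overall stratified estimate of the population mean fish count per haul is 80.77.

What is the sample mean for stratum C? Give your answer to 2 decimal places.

N = 26334 + 14334 + 9040 + 33090 = 82798.
Overall total = μ·N = 80.77·82798 = 6687594.46.
Subtract the known strata: 26334·110.38 + 14334·34.86 + 33090·94.13 = 6521191.86.
Remaining total for stratum C: 6687594.46 − 6521191.86 = 166402.6.
Divide by its size: 166402.6 / 9040 = 18.4074... → 18.41.

18.41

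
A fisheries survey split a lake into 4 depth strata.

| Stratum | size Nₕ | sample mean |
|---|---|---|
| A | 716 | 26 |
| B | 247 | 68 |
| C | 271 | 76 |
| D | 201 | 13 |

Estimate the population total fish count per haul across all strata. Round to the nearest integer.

Population total = Σ Nₕ·x̄ₕ (each stratum's size times its mean).
716·26 + 247·68 + 271·76 + 201·13 = 18616 + 16796 + 20596 + 2613 = 58621.

58621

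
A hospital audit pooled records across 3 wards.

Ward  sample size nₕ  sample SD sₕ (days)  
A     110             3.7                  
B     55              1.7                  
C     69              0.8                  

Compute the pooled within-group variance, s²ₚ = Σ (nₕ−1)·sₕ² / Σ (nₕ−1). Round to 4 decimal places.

Degrees of freedom: 109 + 54 + 68 = 231.
Σ(nₕ−1)sₕ² = 109·13.69 + 54·2.89 + 68·0.64 = 1691.79.
s²ₚ = 1691.79 / 231 = 7.323766... → 7.3238.

7.3238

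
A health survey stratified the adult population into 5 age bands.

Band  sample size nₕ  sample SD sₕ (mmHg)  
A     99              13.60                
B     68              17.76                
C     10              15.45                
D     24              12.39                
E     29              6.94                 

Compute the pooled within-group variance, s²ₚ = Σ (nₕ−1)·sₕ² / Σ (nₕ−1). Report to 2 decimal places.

A: (99−1)·13.60² = 98·184.96 = 18126.08
B: (68−1)·17.76² = 67·315.4176 = 21132.9792
C: (10−1)·15.45² = 9·238.7025 = 2148.3225
D: (24−1)·12.39² = 23·153.5121 = 3530.7783
E: (29−1)·6.94² = 28·48.1636 = 1348.5808
Numerator = 46286.7408; denominator = Σ(nₕ−1) = 225.
s²ₚ = 46286.7408/225 = 205.7188... → 205.72.

205.72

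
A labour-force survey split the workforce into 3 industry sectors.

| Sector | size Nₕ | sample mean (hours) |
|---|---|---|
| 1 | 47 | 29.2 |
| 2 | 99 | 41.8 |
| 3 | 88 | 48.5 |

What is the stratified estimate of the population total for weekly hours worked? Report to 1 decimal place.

9778.6

1: 47·29.2 = 1372.4
2: 99·41.8 = 4138.2
3: 88·48.5 = 4268
τ̂ = Σ Nₕx̄ₕ = 9778.6.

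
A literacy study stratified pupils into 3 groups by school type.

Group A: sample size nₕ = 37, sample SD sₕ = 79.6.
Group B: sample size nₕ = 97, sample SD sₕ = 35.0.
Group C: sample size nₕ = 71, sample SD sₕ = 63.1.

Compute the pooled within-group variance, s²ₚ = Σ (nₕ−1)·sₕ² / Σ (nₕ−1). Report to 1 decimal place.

A: (37−1)·79.6² = 36·6336.16 = 228101.76
B: (97−1)·35.0² = 96·1225 = 117600
C: (71−1)·63.1² = 70·3981.61 = 278712.7
Numerator = 624414.46; denominator = Σ(nₕ−1) = 202.
s²ₚ = 624414.46/202 = 3091.161... → 3091.2.

3091.2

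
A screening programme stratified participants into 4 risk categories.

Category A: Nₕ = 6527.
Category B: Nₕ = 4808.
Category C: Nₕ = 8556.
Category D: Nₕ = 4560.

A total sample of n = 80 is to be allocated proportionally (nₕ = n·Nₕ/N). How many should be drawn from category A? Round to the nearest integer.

21

N = 6527 + 4808 + 8556 + 4560 = 24451.
n_A = 80·6527/24451 = 21.355... → 21.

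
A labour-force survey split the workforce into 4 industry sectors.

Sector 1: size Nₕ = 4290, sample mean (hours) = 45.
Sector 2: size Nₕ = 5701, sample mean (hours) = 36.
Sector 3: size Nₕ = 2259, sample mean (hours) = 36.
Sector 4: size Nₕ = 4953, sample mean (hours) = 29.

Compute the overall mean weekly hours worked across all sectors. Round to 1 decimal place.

36.2

N = 4290 + 5701 + 2259 + 4953 = 17203.
Weight each subgroup mean by Nₕ/N and sum.
Σ Nₕx̄ₕ = 4290·45 + 5701·36 + 2259·36 + 4953·29 = 193050 + 205236 + 81324 + 143637 = 623247.
Divide by N: 623247 / 17203 = 36.229... → 36.2.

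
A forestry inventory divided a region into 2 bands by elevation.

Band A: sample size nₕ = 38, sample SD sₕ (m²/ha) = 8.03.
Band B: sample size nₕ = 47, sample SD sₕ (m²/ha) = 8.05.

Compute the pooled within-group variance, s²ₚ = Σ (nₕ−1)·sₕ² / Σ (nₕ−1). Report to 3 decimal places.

A: (38−1)·8.03² = 37·64.4809 = 2385.7933
B: (47−1)·8.05² = 46·64.8025 = 2980.915
Numerator = 5366.7083; denominator = Σ(nₕ−1) = 83.
s²ₚ = 5366.7083/83 = 64.65914... → 64.659.

64.659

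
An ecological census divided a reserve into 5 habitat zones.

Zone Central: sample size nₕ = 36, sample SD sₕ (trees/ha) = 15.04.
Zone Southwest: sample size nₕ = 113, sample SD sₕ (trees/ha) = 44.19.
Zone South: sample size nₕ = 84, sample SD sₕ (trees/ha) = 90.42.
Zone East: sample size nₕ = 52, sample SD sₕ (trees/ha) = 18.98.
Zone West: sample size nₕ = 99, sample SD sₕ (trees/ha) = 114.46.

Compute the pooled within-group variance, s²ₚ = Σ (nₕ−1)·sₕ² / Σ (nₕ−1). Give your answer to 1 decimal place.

Degrees of freedom: 35 + 112 + 83 + 51 + 98 = 379.
Σ(nₕ−1)sₕ² = 35·226.2016 + 112·1952.7561 + 83·8175.7764 + 51·360.2404 + 98·13101.0916 = 2207494.4176.
s²ₚ = 2207494.4176 / 379 = 5824.524... → 5824.5.

5824.5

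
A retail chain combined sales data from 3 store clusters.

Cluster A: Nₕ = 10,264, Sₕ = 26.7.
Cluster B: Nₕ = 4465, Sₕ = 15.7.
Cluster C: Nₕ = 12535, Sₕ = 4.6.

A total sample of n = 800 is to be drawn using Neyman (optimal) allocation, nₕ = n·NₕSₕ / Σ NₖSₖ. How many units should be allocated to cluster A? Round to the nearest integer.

546

Σ NₕSₕ = 10264·26.7 + 4465·15.7 + 12535·4.6 = 401810.3.
Share for A: 274048.8/401810.3 = 0.68204.
n_A = 800 × 0.68204 = 545.628... → 546.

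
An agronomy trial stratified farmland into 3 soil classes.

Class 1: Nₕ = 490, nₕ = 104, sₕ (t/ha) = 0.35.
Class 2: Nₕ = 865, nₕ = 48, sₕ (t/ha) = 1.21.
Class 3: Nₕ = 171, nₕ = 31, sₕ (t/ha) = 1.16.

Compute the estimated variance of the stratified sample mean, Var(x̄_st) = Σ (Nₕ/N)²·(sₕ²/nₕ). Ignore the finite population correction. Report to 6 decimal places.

0.010467

N = 1526; Wₕ = Nₕ/N.
class 1: (490/1526)²·0.35²/104 = 0.000121447
class 2: (865/1526)²·1.21²/48 = 0.009800600
class 3: (171/1526)²·1.16²/31 = 0.000545051
Sum = 0.010467098 → 0.010467.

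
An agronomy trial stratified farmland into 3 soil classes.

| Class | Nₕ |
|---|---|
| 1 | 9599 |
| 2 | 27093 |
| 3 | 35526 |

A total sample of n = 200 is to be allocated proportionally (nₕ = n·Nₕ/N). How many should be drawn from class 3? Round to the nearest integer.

98

Share of class 3 = 35526/72218 = 0.49193.
Allocate 200 × 0.49193 = 98.385... → 98.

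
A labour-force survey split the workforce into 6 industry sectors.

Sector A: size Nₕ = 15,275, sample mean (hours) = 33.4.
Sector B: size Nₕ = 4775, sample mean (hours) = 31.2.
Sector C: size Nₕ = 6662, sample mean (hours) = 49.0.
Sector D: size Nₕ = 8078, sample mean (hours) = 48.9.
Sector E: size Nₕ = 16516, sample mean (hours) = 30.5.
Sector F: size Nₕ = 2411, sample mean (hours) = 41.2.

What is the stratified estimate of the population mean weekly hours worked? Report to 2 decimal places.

36.93

x̄_st = (Σ Nₕx̄ₕ) / (Σ Nₕ) = (15275·33.4 + 4775·31.2 + 6662·49.0 + 8078·48.9 + 16516·30.5 + 2411·41.2) / 53717
= 1983688.4 / 53717 = 36.9285... → 36.93.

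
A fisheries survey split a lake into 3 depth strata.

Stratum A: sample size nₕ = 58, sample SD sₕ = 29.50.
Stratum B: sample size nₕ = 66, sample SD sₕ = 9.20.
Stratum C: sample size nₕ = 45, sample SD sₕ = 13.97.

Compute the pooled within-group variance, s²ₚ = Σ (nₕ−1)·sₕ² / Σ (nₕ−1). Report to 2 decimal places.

A: (58−1)·29.50² = 57·870.25 = 49604.25
B: (66−1)·9.20² = 65·84.64 = 5501.6
C: (45−1)·13.97² = 44·195.1609 = 8587.0796
Numerator = 63692.9296; denominator = Σ(nₕ−1) = 166.
s²ₚ = 63692.9296/166 = 383.6923... → 383.69.

383.69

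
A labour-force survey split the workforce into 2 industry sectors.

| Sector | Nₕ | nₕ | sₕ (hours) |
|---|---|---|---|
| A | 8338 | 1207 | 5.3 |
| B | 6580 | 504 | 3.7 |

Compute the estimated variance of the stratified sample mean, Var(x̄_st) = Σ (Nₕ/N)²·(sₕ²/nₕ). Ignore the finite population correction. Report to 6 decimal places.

0.012555

N = 14918. Term for each stratum: Wₕ²sₕ²/nₕ.
Var(x̄_st) = 0.007270211 + 0.005284495 = 0.012554707 → 0.012555.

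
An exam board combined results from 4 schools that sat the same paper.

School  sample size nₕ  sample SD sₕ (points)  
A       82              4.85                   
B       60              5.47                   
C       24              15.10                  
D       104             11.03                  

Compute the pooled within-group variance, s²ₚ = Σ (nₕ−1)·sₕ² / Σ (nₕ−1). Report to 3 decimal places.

A: (82−1)·4.85² = 81·23.5225 = 1905.3225
B: (60−1)·5.47² = 59·29.9209 = 1765.3331
C: (24−1)·15.10² = 23·228.01 = 5244.23
D: (104−1)·11.03² = 103·121.6609 = 12531.0727
Numerator = 21445.9583; denominator = Σ(nₕ−1) = 266.
s²ₚ = 21445.9583/266 = 80.62390... → 80.624.

80.624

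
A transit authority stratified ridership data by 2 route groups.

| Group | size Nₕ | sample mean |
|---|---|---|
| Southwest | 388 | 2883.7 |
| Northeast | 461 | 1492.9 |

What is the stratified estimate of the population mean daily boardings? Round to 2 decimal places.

2128.51

N = 849; weights Wₕ = Nₕ/N = (0.4570, 0.5430).
x̄_st = Σ Wₕ·x̄ₕ = 0.4570·2883.7 + 0.5430·1492.9 ≈ 2128.5071...
→ 2128.51.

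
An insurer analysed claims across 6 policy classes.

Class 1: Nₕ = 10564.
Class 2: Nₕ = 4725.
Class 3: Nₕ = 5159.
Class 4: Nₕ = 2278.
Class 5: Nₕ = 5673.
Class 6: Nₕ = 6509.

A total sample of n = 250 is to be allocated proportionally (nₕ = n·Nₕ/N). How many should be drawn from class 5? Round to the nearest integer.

N = 10564 + 4725 + 5159 + 2278 + 5673 + 6509 = 34908.
n_5 = 250·5673/34908 = 40.628... → 41.

41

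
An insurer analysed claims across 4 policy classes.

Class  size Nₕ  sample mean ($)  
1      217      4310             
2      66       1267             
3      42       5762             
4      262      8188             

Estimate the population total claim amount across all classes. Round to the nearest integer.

3406152

Population total = Σ Nₕ·x̄ₕ (each stratum's size times its mean).
217·4310 + 66·1267 + 42·5762 + 262·8188 = 935270 + 83622 + 242004 + 2145256 = 3406152.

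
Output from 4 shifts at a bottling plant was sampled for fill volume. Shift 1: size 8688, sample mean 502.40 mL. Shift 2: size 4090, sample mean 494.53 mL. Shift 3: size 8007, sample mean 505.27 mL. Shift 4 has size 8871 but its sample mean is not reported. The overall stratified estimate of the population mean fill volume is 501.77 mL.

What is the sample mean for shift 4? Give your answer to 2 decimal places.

501.33

N = 8688 + 4090 + 8007 + 8871 = 29656.
Overall total = μ·N = 501.77·29656 = 14880491.12.
Subtract the known strata: 8688·502.40 + 4090·494.53 + 8007·505.27 = 10433175.79.
Remaining total for shift 4: 14880491.12 − 10433175.79 = 4447315.33.
Divide by its size: 4447315.33 / 8871 = 501.3319... → 501.33.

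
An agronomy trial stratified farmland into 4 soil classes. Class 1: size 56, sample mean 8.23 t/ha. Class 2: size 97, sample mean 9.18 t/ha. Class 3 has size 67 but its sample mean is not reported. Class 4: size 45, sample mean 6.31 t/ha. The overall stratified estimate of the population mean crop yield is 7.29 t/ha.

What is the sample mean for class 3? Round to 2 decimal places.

Σ Nₕx̄ₕ = N·μ, so 67·x̄_3 = 265·7.29 − (56·8.23 + 97·9.18 + 45·6.31).
= 1931.85 − 1635.29 = 296.56.
x̄_3 = 296.56 / 67 = 4.4263... → 4.43.

4.43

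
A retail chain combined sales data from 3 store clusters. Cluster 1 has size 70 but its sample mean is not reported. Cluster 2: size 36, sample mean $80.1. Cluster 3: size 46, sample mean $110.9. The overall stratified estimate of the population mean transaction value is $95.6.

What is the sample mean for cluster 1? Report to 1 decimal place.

N = 70 + 36 + 46 = 152.
Overall total = μ·N = 95.6·152 = 14531.2.
Subtract the known strata: 36·80.1 + 46·110.9 = 7985.
Remaining total for cluster 1: 14531.2 − 7985 = 6546.2.
Divide by its size: 6546.2 / 70 = 93.517... → 93.5.

93.5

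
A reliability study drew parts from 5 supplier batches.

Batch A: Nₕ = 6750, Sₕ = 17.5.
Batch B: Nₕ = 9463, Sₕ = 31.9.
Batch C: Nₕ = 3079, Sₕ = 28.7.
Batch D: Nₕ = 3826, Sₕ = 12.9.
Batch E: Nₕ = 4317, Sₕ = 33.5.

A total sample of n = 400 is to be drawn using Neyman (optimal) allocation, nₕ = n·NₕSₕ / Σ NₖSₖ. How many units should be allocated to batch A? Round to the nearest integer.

67

Σ NₕSₕ = 6750·17.5 + 9463·31.9 + 3079·28.7 + 3826·12.9 + 4317·33.5 = 702336.9.
Share for A: 118125/702336.9 = 0.16819.
n_A = 400 × 0.16819 = 67.275... → 67.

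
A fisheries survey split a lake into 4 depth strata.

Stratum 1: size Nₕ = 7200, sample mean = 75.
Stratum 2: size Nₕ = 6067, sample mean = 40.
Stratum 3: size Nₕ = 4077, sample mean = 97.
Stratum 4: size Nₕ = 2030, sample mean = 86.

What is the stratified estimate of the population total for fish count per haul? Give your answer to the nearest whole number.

1352729

1: 7200·75 = 540000
2: 6067·40 = 242680
3: 4077·97 = 395469
4: 2030·86 = 174580
τ̂ = Σ Nₕx̄ₕ = 1352729.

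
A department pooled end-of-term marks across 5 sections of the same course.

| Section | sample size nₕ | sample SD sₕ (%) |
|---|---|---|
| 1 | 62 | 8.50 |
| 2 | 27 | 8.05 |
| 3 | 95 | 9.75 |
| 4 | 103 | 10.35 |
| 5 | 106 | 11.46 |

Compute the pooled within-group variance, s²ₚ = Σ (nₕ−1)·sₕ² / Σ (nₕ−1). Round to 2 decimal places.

102.43

Degrees of freedom: 61 + 26 + 94 + 102 + 105 = 388.
Σ(nₕ−1)sₕ² = 61·72.25 + 26·64.8025 + 94·95.0625 + 102·107.1225 + 105·131.3316 = 39744.303.
s²ₚ = 39744.303 / 388 = 102.4338... → 102.43.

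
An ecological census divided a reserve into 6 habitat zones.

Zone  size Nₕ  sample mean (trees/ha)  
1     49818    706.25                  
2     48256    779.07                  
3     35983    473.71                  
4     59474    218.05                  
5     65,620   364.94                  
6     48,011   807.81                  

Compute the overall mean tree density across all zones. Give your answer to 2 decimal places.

N = 49818 + 48256 + 35983 + 59474 + 65620 + 48011 = 307162.
Overall mean = Σ (Nₕ/N)·x̄ₕ — weight by population share, not a simple average.
Σ Nₕx̄ₕ = 49818·706.25 + 48256·779.07 + 35983·473.71 + 59474·218.05 + 65620·364.94 + 48011·807.81 = 35183962.5 + 37594801.92 + 17045506.93 + 12968305.7 + 23947362.8 + 38783765.91 = 165523705.76.
Divide by N: 165523705.76 / 307162 = 538.8808... → 538.88.

538.88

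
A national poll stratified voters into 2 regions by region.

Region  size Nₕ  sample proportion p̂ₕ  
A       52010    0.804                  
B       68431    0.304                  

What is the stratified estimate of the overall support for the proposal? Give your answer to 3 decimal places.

Wₕ = Nₕ/N with N = 120441: 0.4318, 0.5682.
p̂_st = 0.4318·0.804 + 0.5682·0.304 ≈ 0.51991... → 0.520.

0.520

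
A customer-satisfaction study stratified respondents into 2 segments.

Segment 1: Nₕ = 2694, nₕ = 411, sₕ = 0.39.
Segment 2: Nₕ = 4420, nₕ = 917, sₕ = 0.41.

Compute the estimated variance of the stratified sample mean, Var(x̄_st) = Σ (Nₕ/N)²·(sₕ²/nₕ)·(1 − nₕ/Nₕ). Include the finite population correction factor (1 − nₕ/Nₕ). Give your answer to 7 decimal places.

N = 7114; Wₕ = Nₕ/N.
segment 1: (2694/7114)²·0.39²/411·(1 − 411/2694) = 0.0000449742
segment 2: (4420/7114)²·0.41²/917·(1 − 917/4420) = 0.0000560832
Sum = 0.0001010574 → 0.0001011.

0.0001011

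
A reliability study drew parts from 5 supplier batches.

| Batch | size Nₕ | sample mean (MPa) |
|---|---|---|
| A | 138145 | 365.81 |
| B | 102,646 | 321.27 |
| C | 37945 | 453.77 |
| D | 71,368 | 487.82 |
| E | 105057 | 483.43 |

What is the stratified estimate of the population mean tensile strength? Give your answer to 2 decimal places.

x̄_st = (Σ Nₕx̄ₕ) / (Σ Nₕ) = (138145·365.81 + 102646·321.27 + 37945·453.77 + 71368·487.82 + 105057·483.43) / 455161
= 186332648.79 / 455161 = 409.3774... → 409.38.

409.38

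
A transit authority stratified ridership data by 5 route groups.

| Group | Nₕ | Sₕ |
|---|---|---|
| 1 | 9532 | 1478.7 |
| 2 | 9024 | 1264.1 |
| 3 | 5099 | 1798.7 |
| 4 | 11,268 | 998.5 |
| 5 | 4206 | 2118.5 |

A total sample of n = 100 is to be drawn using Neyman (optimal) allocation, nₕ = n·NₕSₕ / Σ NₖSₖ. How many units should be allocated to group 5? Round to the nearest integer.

Σ NₕSₕ = 9532·1478.7 + 9024·1264.1 + 5099·1798.7 + 11268·998.5 + 4206·2118.5 = 54835287.1.
Share for 5: 8910411/54835287.1 = 0.16249.
n_5 = 100 × 0.16249 = 16.249... → 16.

16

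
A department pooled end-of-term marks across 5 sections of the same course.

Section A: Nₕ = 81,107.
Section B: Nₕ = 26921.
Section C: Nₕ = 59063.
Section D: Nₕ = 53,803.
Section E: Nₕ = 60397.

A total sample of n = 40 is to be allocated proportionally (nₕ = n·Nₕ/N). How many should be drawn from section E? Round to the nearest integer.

9

Share of section E = 60397/281291 = 0.21471.
Allocate 40 × 0.21471 = 8.589... → 9.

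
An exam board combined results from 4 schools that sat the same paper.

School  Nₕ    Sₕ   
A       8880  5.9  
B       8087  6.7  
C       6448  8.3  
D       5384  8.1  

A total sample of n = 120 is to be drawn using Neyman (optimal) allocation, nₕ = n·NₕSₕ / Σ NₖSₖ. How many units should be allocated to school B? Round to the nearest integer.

32

Σ NₕSₕ = 8880·5.9 + 8087·6.7 + 6448·8.3 + 5384·8.1 = 203703.7.
Share for B: 54182.9/203703.7 = 0.26599.
n_B = 120 × 0.26599 = 31.919... → 32.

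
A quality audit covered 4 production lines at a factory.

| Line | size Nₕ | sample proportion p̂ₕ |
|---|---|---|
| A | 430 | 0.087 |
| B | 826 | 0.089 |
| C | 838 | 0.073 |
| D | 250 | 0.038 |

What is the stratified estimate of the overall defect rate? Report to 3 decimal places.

0.077

N = 430 + 826 + 838 + 250 = 2344.
Overall proportion = Σ (Nₕ/N)·p̂ₕ.
Σ Nₕp̂ₕ = 37.41 + 73.514 + 61.174 + 9.5 = 181.598.
181.598 / 2344 = 0.07747... → 0.077.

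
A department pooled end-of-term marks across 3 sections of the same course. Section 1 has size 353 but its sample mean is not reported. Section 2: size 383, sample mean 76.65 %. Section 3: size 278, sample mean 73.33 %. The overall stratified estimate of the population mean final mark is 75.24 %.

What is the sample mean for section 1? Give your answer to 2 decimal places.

N = 353 + 383 + 278 = 1014.
Overall total = μ·N = 75.24·1014 = 76293.36.
Subtract the known strata: 383·76.65 + 278·73.33 = 49742.69.
Remaining total for section 1: 76293.36 − 49742.69 = 26550.67.
Divide by its size: 26550.67 / 353 = 75.2144... → 75.21.

75.21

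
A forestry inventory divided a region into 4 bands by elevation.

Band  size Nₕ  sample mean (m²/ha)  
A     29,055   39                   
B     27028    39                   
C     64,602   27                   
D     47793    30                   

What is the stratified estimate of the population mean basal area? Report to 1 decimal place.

x̄_st = (Σ Nₕx̄ₕ) / (Σ Nₕ) = (29055·39 + 27028·39 + 64602·27 + 47793·30) / 168478
= 5365281 / 168478 = 31.846... → 31.8.

31.8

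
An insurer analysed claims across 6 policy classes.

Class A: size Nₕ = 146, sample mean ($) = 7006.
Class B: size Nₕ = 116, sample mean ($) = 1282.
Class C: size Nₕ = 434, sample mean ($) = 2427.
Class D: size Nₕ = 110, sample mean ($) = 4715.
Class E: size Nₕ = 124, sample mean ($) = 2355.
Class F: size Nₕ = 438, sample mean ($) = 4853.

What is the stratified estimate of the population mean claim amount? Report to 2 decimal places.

3772.80

N = 146 + 116 + 434 + 110 + 124 + 438 = 1368.
The stratified mean weights each stratum mean by its population share Nₕ/N.
Σ Nₕx̄ₕ = 146·7006 + 116·1282 + 434·2427 + 110·4715 + 124·2355 + 438·4853 = 1022876 + 148712 + 1053318 + 518650 + 292020 + 2125614 = 5161190.
Divide by N: 5161190 / 1368 = 3772.7997... → 3772.80.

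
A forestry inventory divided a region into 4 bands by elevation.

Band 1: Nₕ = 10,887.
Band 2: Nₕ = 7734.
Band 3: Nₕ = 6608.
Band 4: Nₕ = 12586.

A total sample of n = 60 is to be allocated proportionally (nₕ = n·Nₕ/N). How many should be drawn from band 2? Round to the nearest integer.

12

N = 10887 + 7734 + 6608 + 12586 = 37815.
n_2 = 60·7734/37815 = 12.271... → 12.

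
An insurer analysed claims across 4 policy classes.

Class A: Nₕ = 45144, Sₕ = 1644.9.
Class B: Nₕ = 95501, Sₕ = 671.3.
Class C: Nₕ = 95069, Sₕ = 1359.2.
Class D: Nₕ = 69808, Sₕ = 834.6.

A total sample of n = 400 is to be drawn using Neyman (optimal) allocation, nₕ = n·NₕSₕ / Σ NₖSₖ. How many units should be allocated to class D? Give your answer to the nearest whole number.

Σ NₕSₕ = 45144·1644.9 + 95501·671.3 + 95069·1359.2 + 69808·834.6 = 325846728.5.
Share for D: 58261756.8/325846728.5 = 0.17880.
n_D = 400 × 0.17880 = 71.520... → 72.

72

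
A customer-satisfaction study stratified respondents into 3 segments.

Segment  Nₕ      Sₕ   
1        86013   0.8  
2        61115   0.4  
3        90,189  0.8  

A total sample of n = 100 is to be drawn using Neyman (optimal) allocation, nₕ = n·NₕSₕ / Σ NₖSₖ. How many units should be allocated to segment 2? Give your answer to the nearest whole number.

Σ NₕSₕ = 86013·0.8 + 61115·0.4 + 90189·0.8 = 165407.6.
Share for 2: 24446/165407.6 = 0.14779.
n_2 = 100 × 0.14779 = 14.779... → 15.

15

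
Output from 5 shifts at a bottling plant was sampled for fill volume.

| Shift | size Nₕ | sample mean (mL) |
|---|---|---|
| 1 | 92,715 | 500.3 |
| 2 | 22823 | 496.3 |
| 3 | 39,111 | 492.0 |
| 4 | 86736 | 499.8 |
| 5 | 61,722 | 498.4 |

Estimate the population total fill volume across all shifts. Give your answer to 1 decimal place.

151067879.0

Population total = Σ Nₕ·x̄ₕ (each stratum's size times its mean).
92715·500.3 + 22823·496.3 + 39111·492.0 + 86736·499.8 + 61722·498.4 = 46385314.5 + 11327054.9 + 19242612 + 43350652.8 + 30762244.8 = 151067879.0.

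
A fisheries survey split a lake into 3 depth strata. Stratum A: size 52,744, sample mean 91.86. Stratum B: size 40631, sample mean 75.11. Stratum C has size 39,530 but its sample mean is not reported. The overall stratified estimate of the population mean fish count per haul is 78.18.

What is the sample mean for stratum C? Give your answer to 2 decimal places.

63.08

N = 52744 + 40631 + 39530 = 132905.
Overall total = μ·N = 78.18·132905 = 10390512.9.
Subtract the known strata: 52744·91.86 + 40631·75.11 = 7896858.25.
Remaining total for stratum C: 10390512.9 − 7896858.25 = 2493654.65.
Divide by its size: 2493654.65 / 39530 = 63.0826... → 63.08.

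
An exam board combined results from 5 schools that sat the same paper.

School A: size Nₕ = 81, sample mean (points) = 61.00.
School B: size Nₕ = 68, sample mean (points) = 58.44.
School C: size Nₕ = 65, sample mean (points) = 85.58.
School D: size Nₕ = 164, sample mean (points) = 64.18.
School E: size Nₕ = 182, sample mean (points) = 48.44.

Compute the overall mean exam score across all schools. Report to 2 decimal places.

60.39

x̄_st = (Σ Nₕx̄ₕ) / (Σ Nₕ) = (81·61.00 + 68·58.44 + 65·85.58 + 164·64.18 + 182·48.44) / 560
= 33819.22 / 560 = 60.3915... → 60.39.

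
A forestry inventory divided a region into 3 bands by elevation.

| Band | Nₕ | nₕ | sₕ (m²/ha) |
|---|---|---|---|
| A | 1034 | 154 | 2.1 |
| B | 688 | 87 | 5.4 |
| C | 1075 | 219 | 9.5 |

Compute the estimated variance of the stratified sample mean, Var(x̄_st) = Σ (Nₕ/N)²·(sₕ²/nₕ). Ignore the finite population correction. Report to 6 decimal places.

N = 2797; Wₕ = Nₕ/N.
band A: (1034/2797)²·2.1²/154 = 0.003913578
band B: (688/2797)²·5.4²/87 = 0.020279639
band C: (1075/2797)²·9.5²/219 = 0.060874456
Sum = 0.085067673 → 0.085068.

0.085068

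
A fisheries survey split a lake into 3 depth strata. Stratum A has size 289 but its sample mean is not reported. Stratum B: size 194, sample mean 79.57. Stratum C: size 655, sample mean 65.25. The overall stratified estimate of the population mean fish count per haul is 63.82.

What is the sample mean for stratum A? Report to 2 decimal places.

N = 289 + 194 + 655 = 1138.
Overall total = μ·N = 63.82·1138 = 72627.16.
Subtract the known strata: 194·79.57 + 655·65.25 = 58175.33.
Remaining total for stratum A: 72627.16 − 58175.33 = 14451.83.
Divide by its size: 14451.83 / 289 = 50.0063... → 50.01.

50.01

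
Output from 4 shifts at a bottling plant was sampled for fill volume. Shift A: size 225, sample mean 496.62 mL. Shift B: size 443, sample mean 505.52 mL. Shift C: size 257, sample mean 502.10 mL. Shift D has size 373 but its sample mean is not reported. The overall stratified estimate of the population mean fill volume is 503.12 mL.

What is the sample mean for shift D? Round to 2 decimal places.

N = 225 + 443 + 257 + 373 = 1298.
Overall total = μ·N = 503.12·1298 = 653049.76.
Subtract the known strata: 225·496.62 + 443·505.52 + 257·502.10 = 464724.56.
Remaining total for shift D: 653049.76 − 464724.56 = 188325.2.
Divide by its size: 188325.2 / 373 = 504.8933... → 504.89.

504.89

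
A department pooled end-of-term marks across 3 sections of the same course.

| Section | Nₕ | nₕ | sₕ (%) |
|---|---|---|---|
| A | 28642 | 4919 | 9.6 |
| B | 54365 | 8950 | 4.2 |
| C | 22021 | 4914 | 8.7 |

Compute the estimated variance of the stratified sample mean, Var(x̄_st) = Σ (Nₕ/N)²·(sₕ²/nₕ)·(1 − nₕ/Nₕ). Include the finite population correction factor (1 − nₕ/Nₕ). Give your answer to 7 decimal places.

0.0021212

N = 105028; Wₕ = Nₕ/N.
section A: (28642/105028)²·9.6²/4919·(1 − 4919/28642) = 0.0011540600
section B: (54365/105028)²·4.2²/8950·(1 − 8950/54365) = 0.0004411477
section C: (22021/105028)²·8.7²/4914·(1 − 4914/22021) = 0.0005260222
Sum = 0.0021212300 → 0.0021212.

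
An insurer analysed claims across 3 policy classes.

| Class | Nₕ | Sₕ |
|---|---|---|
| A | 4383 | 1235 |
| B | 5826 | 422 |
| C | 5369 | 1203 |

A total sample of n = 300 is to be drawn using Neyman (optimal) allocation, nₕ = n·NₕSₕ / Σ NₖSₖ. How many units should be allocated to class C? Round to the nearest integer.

Σ NₕSₕ = 4383·1235 + 5826·422 + 5369·1203 = 14330484.
Share for C: 6458907/14330484 = 0.45071.
n_C = 300 × 0.45071 = 135.213... → 135.

135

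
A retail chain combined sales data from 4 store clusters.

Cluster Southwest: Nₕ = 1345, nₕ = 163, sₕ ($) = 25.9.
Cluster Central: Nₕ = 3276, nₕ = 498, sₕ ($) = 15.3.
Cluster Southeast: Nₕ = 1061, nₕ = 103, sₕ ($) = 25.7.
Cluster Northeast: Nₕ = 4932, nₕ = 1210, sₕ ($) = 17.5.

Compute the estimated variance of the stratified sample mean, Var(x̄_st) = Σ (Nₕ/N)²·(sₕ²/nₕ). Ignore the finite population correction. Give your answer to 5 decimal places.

0.22959

N = 10614; Wₕ = Nₕ/N.
cluster Southwest: (1345/10614)²·25.9²/163 = 0.06608430
cluster Central: (3276/10614)²·15.3²/498 = 0.04477990
cluster Southeast: (1061/10614)²·25.7²/103 = 0.06407692
cluster Northeast: (4932/10614)²·17.5²/1210 = 0.05464856
Sum = 0.22958968 → 0.22959.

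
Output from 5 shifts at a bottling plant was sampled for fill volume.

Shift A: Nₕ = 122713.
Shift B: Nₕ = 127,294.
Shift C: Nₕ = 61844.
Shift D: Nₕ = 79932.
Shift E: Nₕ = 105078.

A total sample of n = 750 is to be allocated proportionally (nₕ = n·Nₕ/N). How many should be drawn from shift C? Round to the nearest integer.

Share of shift C = 61844/496861 = 0.12447.
Allocate 750 × 0.12447 = 93.352... → 93.

93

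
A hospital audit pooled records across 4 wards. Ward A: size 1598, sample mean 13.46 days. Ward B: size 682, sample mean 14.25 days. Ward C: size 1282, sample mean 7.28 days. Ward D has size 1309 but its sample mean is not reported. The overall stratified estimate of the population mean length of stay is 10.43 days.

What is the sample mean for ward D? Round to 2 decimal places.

7.83

N = 1598 + 682 + 1282 + 1309 = 4871.
Overall total = μ·N = 10.43·4871 = 50804.53.
Subtract the known strata: 1598·13.46 + 682·14.25 + 1282·7.28 = 40560.54.
Remaining total for ward D: 50804.53 − 40560.54 = 10243.99.
Divide by its size: 10243.99 / 1309 = 7.8258... → 7.83.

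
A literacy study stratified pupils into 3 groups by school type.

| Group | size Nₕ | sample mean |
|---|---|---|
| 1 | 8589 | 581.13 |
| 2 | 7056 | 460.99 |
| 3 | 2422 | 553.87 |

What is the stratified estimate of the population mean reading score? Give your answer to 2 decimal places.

N = 18067; weights Wₕ = Nₕ/N = (0.4754, 0.3905, 0.1341).
x̄_st = Σ Wₕ·x̄ₕ = 0.4754·581.13 + 0.3905·460.99 + 0.1341·553.87 ≈ 530.5554...
→ 530.56.

530.56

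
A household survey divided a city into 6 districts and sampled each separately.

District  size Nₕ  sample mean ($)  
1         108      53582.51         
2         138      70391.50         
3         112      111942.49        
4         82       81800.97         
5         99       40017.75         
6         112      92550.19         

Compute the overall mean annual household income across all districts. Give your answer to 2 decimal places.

N = 108 + 138 + 112 + 82 + 99 + 112 = 651.
Weight each subgroup mean by Nₕ/N and sum.
Σ Nₕx̄ₕ = 108·53582.51 + 138·70391.50 + 112·111942.49 + 82·81800.97 + 99·40017.75 + 112·92550.19 = 5786911.08 + 9714027 + 12537558.88 + 6707679.54 + 3961757.25 + 10365621.28 = 49073555.03.
Divide by N: 49073555.03 / 651 = 75381.8050... → 75381.80.

75381.80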